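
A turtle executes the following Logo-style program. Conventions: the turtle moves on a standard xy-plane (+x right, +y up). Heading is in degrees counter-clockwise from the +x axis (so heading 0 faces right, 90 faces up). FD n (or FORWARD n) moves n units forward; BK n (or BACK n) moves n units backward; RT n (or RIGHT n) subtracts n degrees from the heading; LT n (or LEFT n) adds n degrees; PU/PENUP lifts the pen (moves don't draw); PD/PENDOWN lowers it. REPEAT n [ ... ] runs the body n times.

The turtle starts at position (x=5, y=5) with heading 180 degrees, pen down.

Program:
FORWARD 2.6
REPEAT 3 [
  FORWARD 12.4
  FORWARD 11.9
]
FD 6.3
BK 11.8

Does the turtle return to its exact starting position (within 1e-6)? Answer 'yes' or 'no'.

Executing turtle program step by step:
Start: pos=(5,5), heading=180, pen down
FD 2.6: (5,5) -> (2.4,5) [heading=180, draw]
REPEAT 3 [
  -- iteration 1/3 --
  FD 12.4: (2.4,5) -> (-10,5) [heading=180, draw]
  FD 11.9: (-10,5) -> (-21.9,5) [heading=180, draw]
  -- iteration 2/3 --
  FD 12.4: (-21.9,5) -> (-34.3,5) [heading=180, draw]
  FD 11.9: (-34.3,5) -> (-46.2,5) [heading=180, draw]
  -- iteration 3/3 --
  FD 12.4: (-46.2,5) -> (-58.6,5) [heading=180, draw]
  FD 11.9: (-58.6,5) -> (-70.5,5) [heading=180, draw]
]
FD 6.3: (-70.5,5) -> (-76.8,5) [heading=180, draw]
BK 11.8: (-76.8,5) -> (-65,5) [heading=180, draw]
Final: pos=(-65,5), heading=180, 9 segment(s) drawn

Start position: (5, 5)
Final position: (-65, 5)
Distance = 70; >= 1e-6 -> NOT closed

Answer: no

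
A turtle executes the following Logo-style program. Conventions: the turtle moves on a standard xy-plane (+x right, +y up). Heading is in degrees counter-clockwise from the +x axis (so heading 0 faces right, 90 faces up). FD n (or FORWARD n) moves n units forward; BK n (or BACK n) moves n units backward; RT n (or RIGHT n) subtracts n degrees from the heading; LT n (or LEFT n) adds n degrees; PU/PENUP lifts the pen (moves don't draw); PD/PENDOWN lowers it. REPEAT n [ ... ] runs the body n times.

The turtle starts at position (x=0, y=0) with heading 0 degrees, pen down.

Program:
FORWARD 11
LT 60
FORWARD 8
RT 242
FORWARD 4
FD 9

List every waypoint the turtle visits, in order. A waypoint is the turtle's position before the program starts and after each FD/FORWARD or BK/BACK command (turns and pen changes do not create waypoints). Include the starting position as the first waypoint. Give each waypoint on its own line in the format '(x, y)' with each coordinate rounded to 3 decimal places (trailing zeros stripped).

Answer: (0, 0)
(11, 0)
(15, 6.928)
(11.002, 7.068)
(2.008, 7.382)

Derivation:
Executing turtle program step by step:
Start: pos=(0,0), heading=0, pen down
FD 11: (0,0) -> (11,0) [heading=0, draw]
LT 60: heading 0 -> 60
FD 8: (11,0) -> (15,6.928) [heading=60, draw]
RT 242: heading 60 -> 178
FD 4: (15,6.928) -> (11.002,7.068) [heading=178, draw]
FD 9: (11.002,7.068) -> (2.008,7.382) [heading=178, draw]
Final: pos=(2.008,7.382), heading=178, 4 segment(s) drawn
Waypoints (5 total):
(0, 0)
(11, 0)
(15, 6.928)
(11.002, 7.068)
(2.008, 7.382)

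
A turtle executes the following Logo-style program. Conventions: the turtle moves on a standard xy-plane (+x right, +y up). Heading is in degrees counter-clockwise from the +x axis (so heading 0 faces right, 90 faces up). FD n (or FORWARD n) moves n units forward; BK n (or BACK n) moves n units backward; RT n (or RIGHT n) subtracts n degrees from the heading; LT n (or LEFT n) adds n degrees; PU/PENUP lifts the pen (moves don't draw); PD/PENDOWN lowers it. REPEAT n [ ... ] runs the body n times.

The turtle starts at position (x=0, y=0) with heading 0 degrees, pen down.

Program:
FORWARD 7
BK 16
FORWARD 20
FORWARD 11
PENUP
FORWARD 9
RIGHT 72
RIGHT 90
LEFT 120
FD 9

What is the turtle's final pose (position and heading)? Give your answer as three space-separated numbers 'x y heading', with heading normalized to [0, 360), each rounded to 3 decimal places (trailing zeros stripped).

Executing turtle program step by step:
Start: pos=(0,0), heading=0, pen down
FD 7: (0,0) -> (7,0) [heading=0, draw]
BK 16: (7,0) -> (-9,0) [heading=0, draw]
FD 20: (-9,0) -> (11,0) [heading=0, draw]
FD 11: (11,0) -> (22,0) [heading=0, draw]
PU: pen up
FD 9: (22,0) -> (31,0) [heading=0, move]
RT 72: heading 0 -> 288
RT 90: heading 288 -> 198
LT 120: heading 198 -> 318
FD 9: (31,0) -> (37.688,-6.022) [heading=318, move]
Final: pos=(37.688,-6.022), heading=318, 4 segment(s) drawn

Answer: 37.688 -6.022 318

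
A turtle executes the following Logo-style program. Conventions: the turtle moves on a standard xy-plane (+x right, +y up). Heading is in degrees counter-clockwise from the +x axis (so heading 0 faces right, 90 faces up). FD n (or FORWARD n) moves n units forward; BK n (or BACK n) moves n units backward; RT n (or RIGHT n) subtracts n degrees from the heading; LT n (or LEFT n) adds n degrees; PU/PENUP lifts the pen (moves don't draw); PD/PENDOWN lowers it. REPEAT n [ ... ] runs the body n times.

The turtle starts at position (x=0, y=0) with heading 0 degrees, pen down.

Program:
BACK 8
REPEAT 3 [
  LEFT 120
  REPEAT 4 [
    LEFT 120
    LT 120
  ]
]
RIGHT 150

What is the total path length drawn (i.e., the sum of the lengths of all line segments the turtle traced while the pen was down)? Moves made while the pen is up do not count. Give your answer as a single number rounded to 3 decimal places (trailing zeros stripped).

Executing turtle program step by step:
Start: pos=(0,0), heading=0, pen down
BK 8: (0,0) -> (-8,0) [heading=0, draw]
REPEAT 3 [
  -- iteration 1/3 --
  LT 120: heading 0 -> 120
  REPEAT 4 [
    -- iteration 1/4 --
    LT 120: heading 120 -> 240
    LT 120: heading 240 -> 0
    -- iteration 2/4 --
    LT 120: heading 0 -> 120
    LT 120: heading 120 -> 240
    -- iteration 3/4 --
    LT 120: heading 240 -> 0
    LT 120: heading 0 -> 120
    -- iteration 4/4 --
    LT 120: heading 120 -> 240
    LT 120: heading 240 -> 0
  ]
  -- iteration 2/3 --
  LT 120: heading 0 -> 120
  REPEAT 4 [
    -- iteration 1/4 --
    LT 120: heading 120 -> 240
    LT 120: heading 240 -> 0
    -- iteration 2/4 --
    LT 120: heading 0 -> 120
    LT 120: heading 120 -> 240
    -- iteration 3/4 --
    LT 120: heading 240 -> 0
    LT 120: heading 0 -> 120
    -- iteration 4/4 --
    LT 120: heading 120 -> 240
    LT 120: heading 240 -> 0
  ]
  -- iteration 3/3 --
  LT 120: heading 0 -> 120
  REPEAT 4 [
    -- iteration 1/4 --
    LT 120: heading 120 -> 240
    LT 120: heading 240 -> 0
    -- iteration 2/4 --
    LT 120: heading 0 -> 120
    LT 120: heading 120 -> 240
    -- iteration 3/4 --
    LT 120: heading 240 -> 0
    LT 120: heading 0 -> 120
    -- iteration 4/4 --
    LT 120: heading 120 -> 240
    LT 120: heading 240 -> 0
  ]
]
RT 150: heading 0 -> 210
Final: pos=(-8,0), heading=210, 1 segment(s) drawn

Segment lengths:
  seg 1: (0,0) -> (-8,0), length = 8
Total = 8

Answer: 8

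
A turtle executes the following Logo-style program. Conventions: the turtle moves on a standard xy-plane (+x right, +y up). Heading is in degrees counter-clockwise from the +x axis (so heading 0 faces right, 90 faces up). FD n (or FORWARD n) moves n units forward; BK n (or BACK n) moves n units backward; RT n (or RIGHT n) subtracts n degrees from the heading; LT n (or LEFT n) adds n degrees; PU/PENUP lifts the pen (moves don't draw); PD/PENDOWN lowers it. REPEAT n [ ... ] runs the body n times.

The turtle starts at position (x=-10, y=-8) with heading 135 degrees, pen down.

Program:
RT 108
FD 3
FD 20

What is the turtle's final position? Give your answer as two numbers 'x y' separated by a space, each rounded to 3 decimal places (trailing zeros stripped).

Answer: 10.493 2.442

Derivation:
Executing turtle program step by step:
Start: pos=(-10,-8), heading=135, pen down
RT 108: heading 135 -> 27
FD 3: (-10,-8) -> (-7.327,-6.638) [heading=27, draw]
FD 20: (-7.327,-6.638) -> (10.493,2.442) [heading=27, draw]
Final: pos=(10.493,2.442), heading=27, 2 segment(s) drawn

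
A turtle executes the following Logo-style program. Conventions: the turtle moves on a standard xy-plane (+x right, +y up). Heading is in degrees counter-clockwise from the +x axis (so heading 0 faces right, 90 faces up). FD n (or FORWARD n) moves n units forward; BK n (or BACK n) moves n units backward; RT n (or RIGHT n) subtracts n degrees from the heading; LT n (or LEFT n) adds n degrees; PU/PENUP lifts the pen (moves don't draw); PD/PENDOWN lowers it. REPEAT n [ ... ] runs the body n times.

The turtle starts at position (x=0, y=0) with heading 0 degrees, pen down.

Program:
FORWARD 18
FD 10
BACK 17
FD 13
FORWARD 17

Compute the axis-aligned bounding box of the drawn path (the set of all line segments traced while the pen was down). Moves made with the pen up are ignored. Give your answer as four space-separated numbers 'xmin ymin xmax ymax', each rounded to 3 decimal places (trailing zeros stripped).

Executing turtle program step by step:
Start: pos=(0,0), heading=0, pen down
FD 18: (0,0) -> (18,0) [heading=0, draw]
FD 10: (18,0) -> (28,0) [heading=0, draw]
BK 17: (28,0) -> (11,0) [heading=0, draw]
FD 13: (11,0) -> (24,0) [heading=0, draw]
FD 17: (24,0) -> (41,0) [heading=0, draw]
Final: pos=(41,0), heading=0, 5 segment(s) drawn

Segment endpoints: x in {0, 11, 18, 24, 28, 41}, y in {0}
xmin=0, ymin=0, xmax=41, ymax=0

Answer: 0 0 41 0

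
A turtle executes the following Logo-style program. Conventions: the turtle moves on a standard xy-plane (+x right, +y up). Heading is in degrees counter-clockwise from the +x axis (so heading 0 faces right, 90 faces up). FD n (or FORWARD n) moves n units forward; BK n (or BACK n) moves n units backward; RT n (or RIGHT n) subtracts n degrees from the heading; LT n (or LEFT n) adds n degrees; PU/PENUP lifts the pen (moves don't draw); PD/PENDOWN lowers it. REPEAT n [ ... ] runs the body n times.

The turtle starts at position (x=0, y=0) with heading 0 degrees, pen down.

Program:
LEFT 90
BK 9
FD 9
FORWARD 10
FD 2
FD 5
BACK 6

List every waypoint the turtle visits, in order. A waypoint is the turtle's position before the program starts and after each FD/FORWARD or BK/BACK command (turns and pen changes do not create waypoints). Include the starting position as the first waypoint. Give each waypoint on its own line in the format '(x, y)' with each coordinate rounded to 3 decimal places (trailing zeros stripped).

Answer: (0, 0)
(0, -9)
(0, 0)
(0, 10)
(0, 12)
(0, 17)
(0, 11)

Derivation:
Executing turtle program step by step:
Start: pos=(0,0), heading=0, pen down
LT 90: heading 0 -> 90
BK 9: (0,0) -> (0,-9) [heading=90, draw]
FD 9: (0,-9) -> (0,0) [heading=90, draw]
FD 10: (0,0) -> (0,10) [heading=90, draw]
FD 2: (0,10) -> (0,12) [heading=90, draw]
FD 5: (0,12) -> (0,17) [heading=90, draw]
BK 6: (0,17) -> (0,11) [heading=90, draw]
Final: pos=(0,11), heading=90, 6 segment(s) drawn
Waypoints (7 total):
(0, 0)
(0, -9)
(0, 0)
(0, 10)
(0, 12)
(0, 17)
(0, 11)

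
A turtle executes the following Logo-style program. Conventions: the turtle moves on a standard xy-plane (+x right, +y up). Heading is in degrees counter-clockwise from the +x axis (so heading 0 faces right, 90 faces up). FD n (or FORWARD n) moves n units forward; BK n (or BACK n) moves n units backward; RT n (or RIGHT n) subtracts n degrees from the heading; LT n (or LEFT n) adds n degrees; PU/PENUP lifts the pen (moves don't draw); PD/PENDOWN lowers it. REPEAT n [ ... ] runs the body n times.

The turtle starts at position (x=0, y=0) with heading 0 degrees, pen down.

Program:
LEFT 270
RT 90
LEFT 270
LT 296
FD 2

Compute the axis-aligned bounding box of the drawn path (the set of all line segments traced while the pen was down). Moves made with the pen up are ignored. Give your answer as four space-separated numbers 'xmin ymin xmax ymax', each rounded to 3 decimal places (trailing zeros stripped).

Answer: 0 0 1.798 0.877

Derivation:
Executing turtle program step by step:
Start: pos=(0,0), heading=0, pen down
LT 270: heading 0 -> 270
RT 90: heading 270 -> 180
LT 270: heading 180 -> 90
LT 296: heading 90 -> 26
FD 2: (0,0) -> (1.798,0.877) [heading=26, draw]
Final: pos=(1.798,0.877), heading=26, 1 segment(s) drawn

Segment endpoints: x in {0, 1.798}, y in {0, 0.877}
xmin=0, ymin=0, xmax=1.798, ymax=0.877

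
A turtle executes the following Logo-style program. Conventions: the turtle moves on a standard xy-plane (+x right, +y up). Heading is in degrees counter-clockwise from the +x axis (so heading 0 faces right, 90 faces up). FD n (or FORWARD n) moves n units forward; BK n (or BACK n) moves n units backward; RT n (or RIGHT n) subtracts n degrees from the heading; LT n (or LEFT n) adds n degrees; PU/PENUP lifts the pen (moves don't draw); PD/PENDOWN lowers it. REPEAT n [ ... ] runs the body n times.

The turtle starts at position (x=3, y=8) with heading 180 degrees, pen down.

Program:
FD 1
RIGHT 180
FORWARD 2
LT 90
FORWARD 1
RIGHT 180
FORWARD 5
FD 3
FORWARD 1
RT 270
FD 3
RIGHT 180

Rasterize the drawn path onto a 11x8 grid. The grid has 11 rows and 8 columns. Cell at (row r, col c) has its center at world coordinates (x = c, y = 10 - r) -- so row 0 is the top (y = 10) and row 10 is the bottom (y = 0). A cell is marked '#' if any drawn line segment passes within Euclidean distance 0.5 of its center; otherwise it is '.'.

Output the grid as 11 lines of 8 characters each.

Segment 0: (3,8) -> (2,8)
Segment 1: (2,8) -> (4,8)
Segment 2: (4,8) -> (4,9)
Segment 3: (4,9) -> (4,4)
Segment 4: (4,4) -> (4,1)
Segment 5: (4,1) -> (4,0)
Segment 6: (4,0) -> (7,0)

Answer: ........
....#...
..###...
....#...
....#...
....#...
....#...
....#...
....#...
....#...
....####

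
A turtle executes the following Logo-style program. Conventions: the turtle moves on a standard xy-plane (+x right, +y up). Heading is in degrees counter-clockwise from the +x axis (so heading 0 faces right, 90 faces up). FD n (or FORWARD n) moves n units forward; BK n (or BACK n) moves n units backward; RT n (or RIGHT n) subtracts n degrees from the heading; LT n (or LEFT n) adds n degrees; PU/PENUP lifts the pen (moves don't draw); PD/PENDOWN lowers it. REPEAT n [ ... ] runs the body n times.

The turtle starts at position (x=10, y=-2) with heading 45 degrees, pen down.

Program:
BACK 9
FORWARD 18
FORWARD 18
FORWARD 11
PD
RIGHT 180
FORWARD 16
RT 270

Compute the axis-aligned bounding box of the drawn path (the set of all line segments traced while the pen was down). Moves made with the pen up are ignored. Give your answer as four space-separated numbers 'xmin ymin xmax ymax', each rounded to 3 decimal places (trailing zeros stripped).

Answer: 3.636 -8.364 36.87 24.87

Derivation:
Executing turtle program step by step:
Start: pos=(10,-2), heading=45, pen down
BK 9: (10,-2) -> (3.636,-8.364) [heading=45, draw]
FD 18: (3.636,-8.364) -> (16.364,4.364) [heading=45, draw]
FD 18: (16.364,4.364) -> (29.092,17.092) [heading=45, draw]
FD 11: (29.092,17.092) -> (36.87,24.87) [heading=45, draw]
PD: pen down
RT 180: heading 45 -> 225
FD 16: (36.87,24.87) -> (25.556,13.556) [heading=225, draw]
RT 270: heading 225 -> 315
Final: pos=(25.556,13.556), heading=315, 5 segment(s) drawn

Segment endpoints: x in {3.636, 10, 16.364, 25.556, 29.092, 36.87}, y in {-8.364, -2, 4.364, 13.556, 17.092, 24.87}
xmin=3.636, ymin=-8.364, xmax=36.87, ymax=24.87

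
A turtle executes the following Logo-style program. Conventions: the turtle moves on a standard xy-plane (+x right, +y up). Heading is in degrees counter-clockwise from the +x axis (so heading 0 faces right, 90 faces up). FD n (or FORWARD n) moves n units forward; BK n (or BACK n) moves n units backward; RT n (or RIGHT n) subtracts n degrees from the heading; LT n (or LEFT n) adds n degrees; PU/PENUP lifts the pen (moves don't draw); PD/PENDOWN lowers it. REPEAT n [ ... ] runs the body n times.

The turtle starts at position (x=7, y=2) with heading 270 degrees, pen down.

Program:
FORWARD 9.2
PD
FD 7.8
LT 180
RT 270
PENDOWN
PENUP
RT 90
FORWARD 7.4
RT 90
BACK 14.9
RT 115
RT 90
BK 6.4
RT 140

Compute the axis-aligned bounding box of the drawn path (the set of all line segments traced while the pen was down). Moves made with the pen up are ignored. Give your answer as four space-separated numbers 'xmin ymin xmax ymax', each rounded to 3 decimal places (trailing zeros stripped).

Executing turtle program step by step:
Start: pos=(7,2), heading=270, pen down
FD 9.2: (7,2) -> (7,-7.2) [heading=270, draw]
PD: pen down
FD 7.8: (7,-7.2) -> (7,-15) [heading=270, draw]
LT 180: heading 270 -> 90
RT 270: heading 90 -> 180
PD: pen down
PU: pen up
RT 90: heading 180 -> 90
FD 7.4: (7,-15) -> (7,-7.6) [heading=90, move]
RT 90: heading 90 -> 0
BK 14.9: (7,-7.6) -> (-7.9,-7.6) [heading=0, move]
RT 115: heading 0 -> 245
RT 90: heading 245 -> 155
BK 6.4: (-7.9,-7.6) -> (-2.1,-10.305) [heading=155, move]
RT 140: heading 155 -> 15
Final: pos=(-2.1,-10.305), heading=15, 2 segment(s) drawn

Segment endpoints: x in {7, 7, 7}, y in {-15, -7.2, 2}
xmin=7, ymin=-15, xmax=7, ymax=2

Answer: 7 -15 7 2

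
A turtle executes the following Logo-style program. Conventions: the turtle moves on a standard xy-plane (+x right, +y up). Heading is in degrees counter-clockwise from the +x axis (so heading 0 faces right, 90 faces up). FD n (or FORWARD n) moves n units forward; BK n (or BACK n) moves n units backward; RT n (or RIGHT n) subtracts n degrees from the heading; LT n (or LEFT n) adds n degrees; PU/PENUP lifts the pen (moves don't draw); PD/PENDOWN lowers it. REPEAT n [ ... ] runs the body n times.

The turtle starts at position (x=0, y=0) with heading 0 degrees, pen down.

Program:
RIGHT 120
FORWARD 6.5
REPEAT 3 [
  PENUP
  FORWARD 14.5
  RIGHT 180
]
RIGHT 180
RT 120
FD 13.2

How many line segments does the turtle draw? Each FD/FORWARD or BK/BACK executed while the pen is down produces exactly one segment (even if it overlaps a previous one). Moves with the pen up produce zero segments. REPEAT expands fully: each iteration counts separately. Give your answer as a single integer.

Answer: 1

Derivation:
Executing turtle program step by step:
Start: pos=(0,0), heading=0, pen down
RT 120: heading 0 -> 240
FD 6.5: (0,0) -> (-3.25,-5.629) [heading=240, draw]
REPEAT 3 [
  -- iteration 1/3 --
  PU: pen up
  FD 14.5: (-3.25,-5.629) -> (-10.5,-18.187) [heading=240, move]
  RT 180: heading 240 -> 60
  -- iteration 2/3 --
  PU: pen up
  FD 14.5: (-10.5,-18.187) -> (-3.25,-5.629) [heading=60, move]
  RT 180: heading 60 -> 240
  -- iteration 3/3 --
  PU: pen up
  FD 14.5: (-3.25,-5.629) -> (-10.5,-18.187) [heading=240, move]
  RT 180: heading 240 -> 60
]
RT 180: heading 60 -> 240
RT 120: heading 240 -> 120
FD 13.2: (-10.5,-18.187) -> (-17.1,-6.755) [heading=120, move]
Final: pos=(-17.1,-6.755), heading=120, 1 segment(s) drawn
Segments drawn: 1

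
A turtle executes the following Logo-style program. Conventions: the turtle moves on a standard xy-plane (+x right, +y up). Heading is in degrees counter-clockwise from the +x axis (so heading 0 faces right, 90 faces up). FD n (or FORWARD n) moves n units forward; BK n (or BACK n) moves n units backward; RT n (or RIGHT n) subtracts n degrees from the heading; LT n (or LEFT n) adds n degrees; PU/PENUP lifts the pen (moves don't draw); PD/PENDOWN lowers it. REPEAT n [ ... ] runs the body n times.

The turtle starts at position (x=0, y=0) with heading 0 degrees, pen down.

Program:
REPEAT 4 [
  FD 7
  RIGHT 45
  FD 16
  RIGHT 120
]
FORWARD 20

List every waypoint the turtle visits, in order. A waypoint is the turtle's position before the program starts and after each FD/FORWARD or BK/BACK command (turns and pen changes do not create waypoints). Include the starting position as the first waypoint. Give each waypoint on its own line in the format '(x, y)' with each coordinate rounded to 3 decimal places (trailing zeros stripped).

Answer: (0, 0)
(7, 0)
(18.314, -11.314)
(11.552, -13.125)
(-2.304, -5.125)
(3.758, -1.625)
(19.213, -5.767)
(14.263, -10.716)
(-1.737, -10.716)
(8.263, 6.604)

Derivation:
Executing turtle program step by step:
Start: pos=(0,0), heading=0, pen down
REPEAT 4 [
  -- iteration 1/4 --
  FD 7: (0,0) -> (7,0) [heading=0, draw]
  RT 45: heading 0 -> 315
  FD 16: (7,0) -> (18.314,-11.314) [heading=315, draw]
  RT 120: heading 315 -> 195
  -- iteration 2/4 --
  FD 7: (18.314,-11.314) -> (11.552,-13.125) [heading=195, draw]
  RT 45: heading 195 -> 150
  FD 16: (11.552,-13.125) -> (-2.304,-5.125) [heading=150, draw]
  RT 120: heading 150 -> 30
  -- iteration 3/4 --
  FD 7: (-2.304,-5.125) -> (3.758,-1.625) [heading=30, draw]
  RT 45: heading 30 -> 345
  FD 16: (3.758,-1.625) -> (19.213,-5.767) [heading=345, draw]
  RT 120: heading 345 -> 225
  -- iteration 4/4 --
  FD 7: (19.213,-5.767) -> (14.263,-10.716) [heading=225, draw]
  RT 45: heading 225 -> 180
  FD 16: (14.263,-10.716) -> (-1.737,-10.716) [heading=180, draw]
  RT 120: heading 180 -> 60
]
FD 20: (-1.737,-10.716) -> (8.263,6.604) [heading=60, draw]
Final: pos=(8.263,6.604), heading=60, 9 segment(s) drawn
Waypoints (10 total):
(0, 0)
(7, 0)
(18.314, -11.314)
(11.552, -13.125)
(-2.304, -5.125)
(3.758, -1.625)
(19.213, -5.767)
(14.263, -10.716)
(-1.737, -10.716)
(8.263, 6.604)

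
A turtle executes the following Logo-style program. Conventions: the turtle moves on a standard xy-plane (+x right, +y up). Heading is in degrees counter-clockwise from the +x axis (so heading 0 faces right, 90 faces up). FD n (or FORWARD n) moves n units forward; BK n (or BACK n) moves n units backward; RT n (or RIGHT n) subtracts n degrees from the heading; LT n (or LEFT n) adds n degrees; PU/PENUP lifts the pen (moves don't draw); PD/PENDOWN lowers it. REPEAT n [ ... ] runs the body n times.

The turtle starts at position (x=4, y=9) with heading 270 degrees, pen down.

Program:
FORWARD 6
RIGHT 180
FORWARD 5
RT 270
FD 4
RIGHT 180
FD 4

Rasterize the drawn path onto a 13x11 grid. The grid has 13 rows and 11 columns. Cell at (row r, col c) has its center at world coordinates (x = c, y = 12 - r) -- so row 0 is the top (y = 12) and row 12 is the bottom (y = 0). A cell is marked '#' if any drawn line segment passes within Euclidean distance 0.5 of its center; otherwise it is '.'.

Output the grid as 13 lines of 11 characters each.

Segment 0: (4,9) -> (4,3)
Segment 1: (4,3) -> (4,8)
Segment 2: (4,8) -> (-0,8)
Segment 3: (-0,8) -> (4,8)

Answer: ...........
...........
...........
....#......
#####......
....#......
....#......
....#......
....#......
....#......
...........
...........
...........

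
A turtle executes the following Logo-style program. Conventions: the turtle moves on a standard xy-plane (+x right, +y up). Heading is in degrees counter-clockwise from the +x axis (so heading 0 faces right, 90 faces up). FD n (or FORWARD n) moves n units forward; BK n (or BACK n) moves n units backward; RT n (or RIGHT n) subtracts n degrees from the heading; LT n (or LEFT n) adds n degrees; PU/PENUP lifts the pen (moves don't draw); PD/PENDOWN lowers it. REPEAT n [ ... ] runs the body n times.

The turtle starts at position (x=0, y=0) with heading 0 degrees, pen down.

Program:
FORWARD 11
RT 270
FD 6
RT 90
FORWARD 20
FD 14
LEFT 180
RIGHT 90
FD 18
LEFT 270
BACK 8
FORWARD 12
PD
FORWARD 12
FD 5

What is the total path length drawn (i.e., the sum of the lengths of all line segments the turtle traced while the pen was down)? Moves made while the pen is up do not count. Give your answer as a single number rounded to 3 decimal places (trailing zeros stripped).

Executing turtle program step by step:
Start: pos=(0,0), heading=0, pen down
FD 11: (0,0) -> (11,0) [heading=0, draw]
RT 270: heading 0 -> 90
FD 6: (11,0) -> (11,6) [heading=90, draw]
RT 90: heading 90 -> 0
FD 20: (11,6) -> (31,6) [heading=0, draw]
FD 14: (31,6) -> (45,6) [heading=0, draw]
LT 180: heading 0 -> 180
RT 90: heading 180 -> 90
FD 18: (45,6) -> (45,24) [heading=90, draw]
LT 270: heading 90 -> 0
BK 8: (45,24) -> (37,24) [heading=0, draw]
FD 12: (37,24) -> (49,24) [heading=0, draw]
PD: pen down
FD 12: (49,24) -> (61,24) [heading=0, draw]
FD 5: (61,24) -> (66,24) [heading=0, draw]
Final: pos=(66,24), heading=0, 9 segment(s) drawn

Segment lengths:
  seg 1: (0,0) -> (11,0), length = 11
  seg 2: (11,0) -> (11,6), length = 6
  seg 3: (11,6) -> (31,6), length = 20
  seg 4: (31,6) -> (45,6), length = 14
  seg 5: (45,6) -> (45,24), length = 18
  seg 6: (45,24) -> (37,24), length = 8
  seg 7: (37,24) -> (49,24), length = 12
  seg 8: (49,24) -> (61,24), length = 12
  seg 9: (61,24) -> (66,24), length = 5
Total = 106

Answer: 106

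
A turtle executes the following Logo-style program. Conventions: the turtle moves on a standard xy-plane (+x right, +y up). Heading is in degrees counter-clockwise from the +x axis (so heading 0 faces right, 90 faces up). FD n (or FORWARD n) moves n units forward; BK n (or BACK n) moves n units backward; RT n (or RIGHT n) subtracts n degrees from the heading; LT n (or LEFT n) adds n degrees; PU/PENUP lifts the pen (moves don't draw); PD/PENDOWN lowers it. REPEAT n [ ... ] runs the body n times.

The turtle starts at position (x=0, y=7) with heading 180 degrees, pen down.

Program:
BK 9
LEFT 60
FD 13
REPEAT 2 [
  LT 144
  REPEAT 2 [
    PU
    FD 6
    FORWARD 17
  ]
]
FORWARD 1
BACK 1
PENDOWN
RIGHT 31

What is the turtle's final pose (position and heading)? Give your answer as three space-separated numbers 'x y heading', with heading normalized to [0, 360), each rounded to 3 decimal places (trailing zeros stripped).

Executing turtle program step by step:
Start: pos=(0,7), heading=180, pen down
BK 9: (0,7) -> (9,7) [heading=180, draw]
LT 60: heading 180 -> 240
FD 13: (9,7) -> (2.5,-4.258) [heading=240, draw]
REPEAT 2 [
  -- iteration 1/2 --
  LT 144: heading 240 -> 24
  REPEAT 2 [
    -- iteration 1/2 --
    PU: pen up
    FD 6: (2.5,-4.258) -> (7.981,-1.818) [heading=24, move]
    FD 17: (7.981,-1.818) -> (23.512,5.097) [heading=24, move]
    -- iteration 2/2 --
    PU: pen up
    FD 6: (23.512,5.097) -> (28.993,7.537) [heading=24, move]
    FD 17: (28.993,7.537) -> (44.523,14.452) [heading=24, move]
  ]
  -- iteration 2/2 --
  LT 144: heading 24 -> 168
  REPEAT 2 [
    -- iteration 1/2 --
    PU: pen up
    FD 6: (44.523,14.452) -> (38.654,15.699) [heading=168, move]
    FD 17: (38.654,15.699) -> (22.026,19.234) [heading=168, move]
    -- iteration 2/2 --
    PU: pen up
    FD 6: (22.026,19.234) -> (16.157,20.481) [heading=168, move]
    FD 17: (16.157,20.481) -> (-0.472,24.015) [heading=168, move]
  ]
]
FD 1: (-0.472,24.015) -> (-1.45,24.223) [heading=168, move]
BK 1: (-1.45,24.223) -> (-0.472,24.015) [heading=168, move]
PD: pen down
RT 31: heading 168 -> 137
Final: pos=(-0.472,24.015), heading=137, 2 segment(s) drawn

Answer: -0.472 24.015 137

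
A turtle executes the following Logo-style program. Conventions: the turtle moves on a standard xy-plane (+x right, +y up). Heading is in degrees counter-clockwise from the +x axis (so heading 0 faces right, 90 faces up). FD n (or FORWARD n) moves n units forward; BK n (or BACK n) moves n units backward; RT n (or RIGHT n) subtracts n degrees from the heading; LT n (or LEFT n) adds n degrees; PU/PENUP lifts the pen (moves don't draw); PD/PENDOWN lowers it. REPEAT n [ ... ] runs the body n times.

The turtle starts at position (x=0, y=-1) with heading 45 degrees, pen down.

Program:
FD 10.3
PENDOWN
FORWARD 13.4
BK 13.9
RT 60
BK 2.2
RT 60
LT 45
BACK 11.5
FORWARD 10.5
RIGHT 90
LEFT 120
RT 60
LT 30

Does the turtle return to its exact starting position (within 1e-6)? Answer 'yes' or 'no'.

Answer: no

Derivation:
Executing turtle program step by step:
Start: pos=(0,-1), heading=45, pen down
FD 10.3: (0,-1) -> (7.283,6.283) [heading=45, draw]
PD: pen down
FD 13.4: (7.283,6.283) -> (16.758,15.758) [heading=45, draw]
BK 13.9: (16.758,15.758) -> (6.93,5.93) [heading=45, draw]
RT 60: heading 45 -> 345
BK 2.2: (6.93,5.93) -> (4.805,6.499) [heading=345, draw]
RT 60: heading 345 -> 285
LT 45: heading 285 -> 330
BK 11.5: (4.805,6.499) -> (-5.155,12.249) [heading=330, draw]
FD 10.5: (-5.155,12.249) -> (3.939,6.999) [heading=330, draw]
RT 90: heading 330 -> 240
LT 120: heading 240 -> 0
RT 60: heading 0 -> 300
LT 30: heading 300 -> 330
Final: pos=(3.939,6.999), heading=330, 6 segment(s) drawn

Start position: (0, -1)
Final position: (3.939, 6.999)
Distance = 8.916; >= 1e-6 -> NOT closed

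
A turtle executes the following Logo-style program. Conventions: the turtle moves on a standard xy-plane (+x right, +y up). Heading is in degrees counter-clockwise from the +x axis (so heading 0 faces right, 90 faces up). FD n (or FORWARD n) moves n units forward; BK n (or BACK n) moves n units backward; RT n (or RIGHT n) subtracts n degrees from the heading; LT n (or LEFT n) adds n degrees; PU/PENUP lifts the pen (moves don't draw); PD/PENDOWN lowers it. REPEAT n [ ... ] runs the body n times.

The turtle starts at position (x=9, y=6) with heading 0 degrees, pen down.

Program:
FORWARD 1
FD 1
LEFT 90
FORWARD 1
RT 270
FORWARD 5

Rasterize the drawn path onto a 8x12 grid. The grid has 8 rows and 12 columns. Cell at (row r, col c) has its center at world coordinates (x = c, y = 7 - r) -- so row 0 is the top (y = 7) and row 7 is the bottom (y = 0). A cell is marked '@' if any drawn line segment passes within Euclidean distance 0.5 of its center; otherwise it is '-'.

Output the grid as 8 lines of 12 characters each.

Answer: ------@@@@@@
---------@@@
------------
------------
------------
------------
------------
------------

Derivation:
Segment 0: (9,6) -> (10,6)
Segment 1: (10,6) -> (11,6)
Segment 2: (11,6) -> (11,7)
Segment 3: (11,7) -> (6,7)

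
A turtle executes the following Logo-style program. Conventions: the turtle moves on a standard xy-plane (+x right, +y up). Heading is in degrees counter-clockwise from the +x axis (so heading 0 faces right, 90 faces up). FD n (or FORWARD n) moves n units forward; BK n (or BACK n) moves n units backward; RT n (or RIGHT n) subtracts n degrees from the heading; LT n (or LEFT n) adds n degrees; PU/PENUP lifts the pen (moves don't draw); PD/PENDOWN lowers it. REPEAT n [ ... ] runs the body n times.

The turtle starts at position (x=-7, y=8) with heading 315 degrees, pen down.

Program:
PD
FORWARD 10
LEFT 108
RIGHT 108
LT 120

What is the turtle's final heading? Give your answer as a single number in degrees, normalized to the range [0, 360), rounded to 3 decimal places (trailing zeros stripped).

Executing turtle program step by step:
Start: pos=(-7,8), heading=315, pen down
PD: pen down
FD 10: (-7,8) -> (0.071,0.929) [heading=315, draw]
LT 108: heading 315 -> 63
RT 108: heading 63 -> 315
LT 120: heading 315 -> 75
Final: pos=(0.071,0.929), heading=75, 1 segment(s) drawn

Answer: 75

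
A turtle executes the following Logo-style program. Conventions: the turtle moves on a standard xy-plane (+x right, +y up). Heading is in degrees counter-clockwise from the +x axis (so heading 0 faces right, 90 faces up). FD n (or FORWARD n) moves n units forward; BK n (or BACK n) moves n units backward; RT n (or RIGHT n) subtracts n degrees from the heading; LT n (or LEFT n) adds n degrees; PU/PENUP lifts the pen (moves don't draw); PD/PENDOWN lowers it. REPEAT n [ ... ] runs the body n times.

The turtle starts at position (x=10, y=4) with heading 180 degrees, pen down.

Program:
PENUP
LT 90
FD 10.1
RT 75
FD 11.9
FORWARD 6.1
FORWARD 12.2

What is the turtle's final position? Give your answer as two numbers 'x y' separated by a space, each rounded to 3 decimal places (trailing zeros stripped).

Answer: -19.171 -13.916

Derivation:
Executing turtle program step by step:
Start: pos=(10,4), heading=180, pen down
PU: pen up
LT 90: heading 180 -> 270
FD 10.1: (10,4) -> (10,-6.1) [heading=270, move]
RT 75: heading 270 -> 195
FD 11.9: (10,-6.1) -> (-1.495,-9.18) [heading=195, move]
FD 6.1: (-1.495,-9.18) -> (-7.387,-10.759) [heading=195, move]
FD 12.2: (-7.387,-10.759) -> (-19.171,-13.916) [heading=195, move]
Final: pos=(-19.171,-13.916), heading=195, 0 segment(s) drawn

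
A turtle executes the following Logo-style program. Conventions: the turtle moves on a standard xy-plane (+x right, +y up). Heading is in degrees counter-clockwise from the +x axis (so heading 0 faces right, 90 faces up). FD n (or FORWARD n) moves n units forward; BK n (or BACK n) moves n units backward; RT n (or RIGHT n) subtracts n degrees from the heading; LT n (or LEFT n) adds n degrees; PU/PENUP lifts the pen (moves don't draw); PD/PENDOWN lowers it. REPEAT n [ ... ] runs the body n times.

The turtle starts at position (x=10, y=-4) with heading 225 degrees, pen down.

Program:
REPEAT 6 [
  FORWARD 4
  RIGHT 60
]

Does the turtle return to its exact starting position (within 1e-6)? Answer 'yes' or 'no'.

Answer: yes

Derivation:
Executing turtle program step by step:
Start: pos=(10,-4), heading=225, pen down
REPEAT 6 [
  -- iteration 1/6 --
  FD 4: (10,-4) -> (7.172,-6.828) [heading=225, draw]
  RT 60: heading 225 -> 165
  -- iteration 2/6 --
  FD 4: (7.172,-6.828) -> (3.308,-5.793) [heading=165, draw]
  RT 60: heading 165 -> 105
  -- iteration 3/6 --
  FD 4: (3.308,-5.793) -> (2.273,-1.929) [heading=105, draw]
  RT 60: heading 105 -> 45
  -- iteration 4/6 --
  FD 4: (2.273,-1.929) -> (5.101,0.899) [heading=45, draw]
  RT 60: heading 45 -> 345
  -- iteration 5/6 --
  FD 4: (5.101,0.899) -> (8.965,-0.136) [heading=345, draw]
  RT 60: heading 345 -> 285
  -- iteration 6/6 --
  FD 4: (8.965,-0.136) -> (10,-4) [heading=285, draw]
  RT 60: heading 285 -> 225
]
Final: pos=(10,-4), heading=225, 6 segment(s) drawn

Start position: (10, -4)
Final position: (10, -4)
Distance = 0; < 1e-6 -> CLOSED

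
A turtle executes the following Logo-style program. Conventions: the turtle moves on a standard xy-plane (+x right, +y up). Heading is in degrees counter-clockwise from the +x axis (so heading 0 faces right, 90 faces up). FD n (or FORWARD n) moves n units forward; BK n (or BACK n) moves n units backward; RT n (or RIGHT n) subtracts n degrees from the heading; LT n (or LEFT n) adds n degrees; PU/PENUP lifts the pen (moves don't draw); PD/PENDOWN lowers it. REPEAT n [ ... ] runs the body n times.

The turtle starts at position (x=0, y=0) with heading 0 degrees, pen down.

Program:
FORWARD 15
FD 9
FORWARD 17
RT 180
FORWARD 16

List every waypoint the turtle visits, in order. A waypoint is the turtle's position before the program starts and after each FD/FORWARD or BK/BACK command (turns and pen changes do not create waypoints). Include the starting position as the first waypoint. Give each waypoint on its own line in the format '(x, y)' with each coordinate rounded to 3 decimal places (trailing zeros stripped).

Answer: (0, 0)
(15, 0)
(24, 0)
(41, 0)
(25, 0)

Derivation:
Executing turtle program step by step:
Start: pos=(0,0), heading=0, pen down
FD 15: (0,0) -> (15,0) [heading=0, draw]
FD 9: (15,0) -> (24,0) [heading=0, draw]
FD 17: (24,0) -> (41,0) [heading=0, draw]
RT 180: heading 0 -> 180
FD 16: (41,0) -> (25,0) [heading=180, draw]
Final: pos=(25,0), heading=180, 4 segment(s) drawn
Waypoints (5 total):
(0, 0)
(15, 0)
(24, 0)
(41, 0)
(25, 0)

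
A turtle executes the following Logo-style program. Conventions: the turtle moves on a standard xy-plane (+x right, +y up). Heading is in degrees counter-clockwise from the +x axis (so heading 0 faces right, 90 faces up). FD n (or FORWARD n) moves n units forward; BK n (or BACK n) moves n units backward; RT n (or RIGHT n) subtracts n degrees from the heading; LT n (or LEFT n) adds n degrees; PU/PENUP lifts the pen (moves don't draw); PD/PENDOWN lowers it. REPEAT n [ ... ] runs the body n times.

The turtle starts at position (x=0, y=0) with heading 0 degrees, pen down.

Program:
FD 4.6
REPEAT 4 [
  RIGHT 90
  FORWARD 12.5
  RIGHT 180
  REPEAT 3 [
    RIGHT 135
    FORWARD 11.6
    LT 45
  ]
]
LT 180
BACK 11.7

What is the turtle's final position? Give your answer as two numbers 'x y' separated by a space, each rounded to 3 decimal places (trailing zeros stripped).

Answer: 16.3 0

Derivation:
Executing turtle program step by step:
Start: pos=(0,0), heading=0, pen down
FD 4.6: (0,0) -> (4.6,0) [heading=0, draw]
REPEAT 4 [
  -- iteration 1/4 --
  RT 90: heading 0 -> 270
  FD 12.5: (4.6,0) -> (4.6,-12.5) [heading=270, draw]
  RT 180: heading 270 -> 90
  REPEAT 3 [
    -- iteration 1/3 --
    RT 135: heading 90 -> 315
    FD 11.6: (4.6,-12.5) -> (12.802,-20.702) [heading=315, draw]
    LT 45: heading 315 -> 0
    -- iteration 2/3 --
    RT 135: heading 0 -> 225
    FD 11.6: (12.802,-20.702) -> (4.6,-28.905) [heading=225, draw]
    LT 45: heading 225 -> 270
    -- iteration 3/3 --
    RT 135: heading 270 -> 135
    FD 11.6: (4.6,-28.905) -> (-3.602,-20.702) [heading=135, draw]
    LT 45: heading 135 -> 180
  ]
  -- iteration 2/4 --
  RT 90: heading 180 -> 90
  FD 12.5: (-3.602,-20.702) -> (-3.602,-8.202) [heading=90, draw]
  RT 180: heading 90 -> 270
  REPEAT 3 [
    -- iteration 1/3 --
    RT 135: heading 270 -> 135
    FD 11.6: (-3.602,-8.202) -> (-11.805,0) [heading=135, draw]
    LT 45: heading 135 -> 180
    -- iteration 2/3 --
    RT 135: heading 180 -> 45
    FD 11.6: (-11.805,0) -> (-3.602,8.202) [heading=45, draw]
    LT 45: heading 45 -> 90
    -- iteration 3/3 --
    RT 135: heading 90 -> 315
    FD 11.6: (-3.602,8.202) -> (4.6,0) [heading=315, draw]
    LT 45: heading 315 -> 0
  ]
  -- iteration 3/4 --
  RT 90: heading 0 -> 270
  FD 12.5: (4.6,0) -> (4.6,-12.5) [heading=270, draw]
  RT 180: heading 270 -> 90
  REPEAT 3 [
    -- iteration 1/3 --
    RT 135: heading 90 -> 315
    FD 11.6: (4.6,-12.5) -> (12.802,-20.702) [heading=315, draw]
    LT 45: heading 315 -> 0
    -- iteration 2/3 --
    RT 135: heading 0 -> 225
    FD 11.6: (12.802,-20.702) -> (4.6,-28.905) [heading=225, draw]
    LT 45: heading 225 -> 270
    -- iteration 3/3 --
    RT 135: heading 270 -> 135
    FD 11.6: (4.6,-28.905) -> (-3.602,-20.702) [heading=135, draw]
    LT 45: heading 135 -> 180
  ]
  -- iteration 4/4 --
  RT 90: heading 180 -> 90
  FD 12.5: (-3.602,-20.702) -> (-3.602,-8.202) [heading=90, draw]
  RT 180: heading 90 -> 270
  REPEAT 3 [
    -- iteration 1/3 --
    RT 135: heading 270 -> 135
    FD 11.6: (-3.602,-8.202) -> (-11.805,0) [heading=135, draw]
    LT 45: heading 135 -> 180
    -- iteration 2/3 --
    RT 135: heading 180 -> 45
    FD 11.6: (-11.805,0) -> (-3.602,8.202) [heading=45, draw]
    LT 45: heading 45 -> 90
    -- iteration 3/3 --
    RT 135: heading 90 -> 315
    FD 11.6: (-3.602,8.202) -> (4.6,0) [heading=315, draw]
    LT 45: heading 315 -> 0
  ]
]
LT 180: heading 0 -> 180
BK 11.7: (4.6,0) -> (16.3,0) [heading=180, draw]
Final: pos=(16.3,0), heading=180, 18 segment(s) drawn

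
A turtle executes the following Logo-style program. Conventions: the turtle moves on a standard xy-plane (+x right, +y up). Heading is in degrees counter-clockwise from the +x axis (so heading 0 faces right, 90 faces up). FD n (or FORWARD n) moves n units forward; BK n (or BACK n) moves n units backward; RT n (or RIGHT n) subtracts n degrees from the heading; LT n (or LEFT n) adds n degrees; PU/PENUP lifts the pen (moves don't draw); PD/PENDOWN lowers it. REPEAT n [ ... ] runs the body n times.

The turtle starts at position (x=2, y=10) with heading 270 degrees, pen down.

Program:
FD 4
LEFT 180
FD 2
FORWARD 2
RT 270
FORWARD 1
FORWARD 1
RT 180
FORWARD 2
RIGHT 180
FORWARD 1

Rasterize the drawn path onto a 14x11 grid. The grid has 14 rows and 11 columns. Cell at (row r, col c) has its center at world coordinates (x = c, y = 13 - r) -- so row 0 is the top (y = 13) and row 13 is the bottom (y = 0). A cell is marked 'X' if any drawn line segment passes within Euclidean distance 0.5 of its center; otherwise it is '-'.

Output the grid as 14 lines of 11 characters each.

Segment 0: (2,10) -> (2,6)
Segment 1: (2,6) -> (2,8)
Segment 2: (2,8) -> (2,10)
Segment 3: (2,10) -> (1,10)
Segment 4: (1,10) -> (0,10)
Segment 5: (0,10) -> (2,10)
Segment 6: (2,10) -> (1,10)

Answer: -----------
-----------
-----------
XXX--------
--X--------
--X--------
--X--------
--X--------
-----------
-----------
-----------
-----------
-----------
-----------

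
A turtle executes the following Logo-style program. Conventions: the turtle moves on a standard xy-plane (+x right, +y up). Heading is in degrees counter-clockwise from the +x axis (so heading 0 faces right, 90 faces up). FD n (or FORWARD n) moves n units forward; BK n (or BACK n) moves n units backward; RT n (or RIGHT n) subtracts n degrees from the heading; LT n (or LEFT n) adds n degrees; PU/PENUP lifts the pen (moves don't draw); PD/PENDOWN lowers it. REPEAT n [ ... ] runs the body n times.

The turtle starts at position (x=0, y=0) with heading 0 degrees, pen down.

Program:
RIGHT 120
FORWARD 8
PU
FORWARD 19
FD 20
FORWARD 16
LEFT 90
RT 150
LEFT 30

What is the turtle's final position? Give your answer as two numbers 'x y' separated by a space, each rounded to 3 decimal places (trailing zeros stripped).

Executing turtle program step by step:
Start: pos=(0,0), heading=0, pen down
RT 120: heading 0 -> 240
FD 8: (0,0) -> (-4,-6.928) [heading=240, draw]
PU: pen up
FD 19: (-4,-6.928) -> (-13.5,-23.383) [heading=240, move]
FD 20: (-13.5,-23.383) -> (-23.5,-40.703) [heading=240, move]
FD 16: (-23.5,-40.703) -> (-31.5,-54.56) [heading=240, move]
LT 90: heading 240 -> 330
RT 150: heading 330 -> 180
LT 30: heading 180 -> 210
Final: pos=(-31.5,-54.56), heading=210, 1 segment(s) drawn

Answer: -31.5 -54.56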